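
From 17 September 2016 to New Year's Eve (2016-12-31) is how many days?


Start: September 17, 2016
End: December 31, 2016
Days left in September: 13
October: 31
November: 30
December: 31
Sum of remaining months: 92
Total: 13 + 92 = 105

105


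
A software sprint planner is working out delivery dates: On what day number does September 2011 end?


Month: September
Year: 2011
September is a 30-day month
Total: 30 days

30


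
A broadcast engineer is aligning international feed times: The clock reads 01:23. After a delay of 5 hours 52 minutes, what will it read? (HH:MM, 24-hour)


Start time: 01:23
Adding: 5 hours 52 minutes
Minutes: 23 + 52 = 75
Minute overflow: 75 >= 60, so carry 1 hour, minutes = 15
Hours: 1 + 5 + 1 = 7
Result: 07:15

07:15


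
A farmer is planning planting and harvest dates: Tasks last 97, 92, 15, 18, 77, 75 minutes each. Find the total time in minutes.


Durations: 97, 92, 15, 18, 77, 75
Running sum: 97
+ 92 = 189
+ 15 = 204
+ 18 = 222
+ 77 = 299
+ 75 = 374
Total duration: 374 minutes
That is 6 hours and 14 minutes

374


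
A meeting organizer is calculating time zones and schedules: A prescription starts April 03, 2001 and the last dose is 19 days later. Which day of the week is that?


Start: 2001-04-03 (Tuesday)
Step 1 - find target date: add 19 days
  2001-04-03 + 19 days = 2001-04-22
Step 2 - day of week:
  19 mod 7 = 5
  Tuesday + 5 days -> Sunday
Result: Sunday (2001-04-22)

Sunday


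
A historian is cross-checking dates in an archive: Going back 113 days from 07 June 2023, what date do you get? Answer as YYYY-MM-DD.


Start: 2023-06-07
Subtracting 113 days
Days already passed in June: 7
After going back through June: 106 more days to subtract
May 2023: 31 days, 75 remaining
April 2023: 30 days, 45 remaining
March 2023: 31 days, 14 remaining
February 2023 has 28 days, need 14
Result: 2023-02-14

2023-02-14


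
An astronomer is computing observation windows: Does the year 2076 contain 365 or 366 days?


Year: 2076
Check leap year rules:
Divisible by 4? Yes
Divisible by 100? No
2076 is a leap year
Days: 366

366


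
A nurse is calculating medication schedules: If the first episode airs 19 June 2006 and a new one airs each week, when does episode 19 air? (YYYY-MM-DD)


First occurrence: 2006-06-19 (occurrence 1)
Each occurrence is 7 days after the previous.
Occurrence 19 is 18 weeks after the first.
18 weeks = 126 days
2006-06-19 + 126 days = 2006-10-23

2006-10-23


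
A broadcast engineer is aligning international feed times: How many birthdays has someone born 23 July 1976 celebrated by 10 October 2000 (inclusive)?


Birth: 1976-07-23
Reference: 2000-10-10
Year difference: 2000 - 1976 = 24
Has birthday (07-23) occurred by 10-10? Yes
Age in full years: 24

24


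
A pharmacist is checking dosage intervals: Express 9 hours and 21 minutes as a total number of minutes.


Hours: 9
Extra minutes: 21
Minutes per hour: 60
Hours to minutes: 9 x 60 = 540
Total: 540 + 21 = 561

561


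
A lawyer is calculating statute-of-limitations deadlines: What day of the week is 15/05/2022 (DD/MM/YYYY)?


Date: 2022-05-15
January 1, 2022 is a Saturday
Day of year: 135
Offset from Jan 1: 134 days
134 mod 7 = 1
Result: Sunday

Sunday


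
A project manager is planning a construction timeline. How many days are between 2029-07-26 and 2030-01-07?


Start date: 2029-07-26
End date: 2030-01-07
Jul 2029: +6 days
Aug 2029: +31 days
Sep 2029: +30 days
... (4 more months)
Total: 165 days

165


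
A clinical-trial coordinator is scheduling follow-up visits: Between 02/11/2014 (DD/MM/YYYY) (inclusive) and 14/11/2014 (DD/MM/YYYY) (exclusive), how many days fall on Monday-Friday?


Start: 2014-11-02 (Sunday)
End (exclusive): 2014-11-14 (Friday)
Total calendar days: 12
Full weeks: 12 // 7 = 1 -> 5 weekdays
Remaining 5 days starting on Sunday:
  Sun(-), Mon(w), Tue(w), Wed(w), Thu(w) -> 4 weekdays
Total business days: 5 + 4 = 9

9


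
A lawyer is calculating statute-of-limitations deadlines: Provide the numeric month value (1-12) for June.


Calendar month order:
5. May
6. June <--
7. July
June is month number 6

6


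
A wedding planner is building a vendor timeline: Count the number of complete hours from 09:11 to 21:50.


Start: 09:11
End: 21:50
Hour difference: 21 - 9 = 12 hours
Minute difference: 50 - 11 = 39 minutes
Total minutes: 759
Complete hours: 759 / 60 = 12 (remainder 39)

12


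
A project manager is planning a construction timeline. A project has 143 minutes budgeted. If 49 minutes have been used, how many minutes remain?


Total budget: 143 minutes
Time used: 49 minutes
Remaining: 143 - 49 = 94 minutes
Percent used: 34.3%
Percent remaining: 65.7%

94


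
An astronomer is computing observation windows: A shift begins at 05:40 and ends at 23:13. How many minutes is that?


Start time: 05:40 = 340 minutes from midnight
End time: 23:13 = 1393 minutes from midnight
Difference: 1393 - 340 = 1053 minutes
That is 17 hours and 33 minutes

1053


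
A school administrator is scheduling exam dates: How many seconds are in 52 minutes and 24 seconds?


Minutes: 52
Extra seconds: 24
Seconds per minute: 60
Minutes to seconds: 52 x 60 = 3120
Total: 3120 + 24 = 3144

3144


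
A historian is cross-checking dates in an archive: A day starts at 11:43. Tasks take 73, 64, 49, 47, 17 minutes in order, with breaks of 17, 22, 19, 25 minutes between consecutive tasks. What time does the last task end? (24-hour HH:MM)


Start: 11:43 = 703 min from midnight
  after task 1 (73 min): 12:56
  after break (17 min): 13:13
  after task 2 (64 min): 14:17
  after break (22 min): 14:39
  after task 3 (49 min): 15:28
  after break (19 min): 15:47
  after task 4 (47 min): 16:34
  after break (25 min): 16:59
  after task 5 (17 min): 17:16
Total elapsed: 333 minutes
End time: 17:16

17:16


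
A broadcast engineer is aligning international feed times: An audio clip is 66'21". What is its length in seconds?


Minutes: 66
Seconds: 21
Convert minutes to seconds: 66 x 60 = 3960
Add remaining seconds: 3960 + 21 = 3981

3981


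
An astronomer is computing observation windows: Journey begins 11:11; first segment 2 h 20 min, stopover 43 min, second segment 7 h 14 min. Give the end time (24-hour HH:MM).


Depart: 11:11
Leg 1: +140 min -> 13:31
Layover: +43 min -> 14:14
Leg 2: +434 min -> 21:28
Total travel: 617 minutes = 10h 17m
Arrival: 21:28

21:28


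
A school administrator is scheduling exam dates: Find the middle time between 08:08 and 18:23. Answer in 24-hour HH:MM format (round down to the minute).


Start time: 08:08 = 488 minutes from midnight
End time: 18:23 = 1103 minutes from midnight
Sum: 488 + 1103 = 1591
Midpoint: 1591 / 2 = 795 minutes
Convert: 795 / 60 = 13 hours, 15 minutes
Result: 13:15

13:15


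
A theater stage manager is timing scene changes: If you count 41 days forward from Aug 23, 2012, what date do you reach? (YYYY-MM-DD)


Start: 2012-08-23
Adding 41 days
Days remaining in August: 8
After August: 33 days still to add
September 2012: 30 days, 3 remaining
October 2012 has 31 days, need 3
Result: 2012-10-03

2012-10-03


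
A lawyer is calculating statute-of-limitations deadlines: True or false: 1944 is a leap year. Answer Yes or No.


Year: 1944
Divisible by 4? 1944 / 4 = 486.0 -> Yes
Divisible by 100? 1944 / 100 = 19.44 -> No
Divisible by 4 but not 100, so it IS a leap year

Yes


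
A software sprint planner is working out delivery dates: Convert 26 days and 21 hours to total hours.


Days: 26
Extra hours: 21
Hours per day: 24
Days to hours: 26 x 24 = 624
Total: 624 + 21 = 645

645


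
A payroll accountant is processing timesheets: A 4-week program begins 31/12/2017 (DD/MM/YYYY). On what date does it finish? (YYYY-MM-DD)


Start: 2017-12-31
Weeks to add: 4
Convert to days: 4 x 7 = 28 days
Add 28 days to 2017-12-31
Result: 2018-01-28

2018-01-28


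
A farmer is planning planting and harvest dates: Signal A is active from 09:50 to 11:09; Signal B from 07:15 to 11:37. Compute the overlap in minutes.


Interval A: [590, 669] minutes from midnight
Interval B: [435, 697] minutes from midnight
Overlap start = max(590, 435) = 590
Overlap end = min(669, 697) = 669
Overlap = 669 - 590 = 79 minutes

79


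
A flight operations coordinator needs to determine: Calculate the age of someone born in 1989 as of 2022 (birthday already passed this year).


Birth year: 1989
Current year: 2022
Age = current year - birth year
Age = 2022 - 1989 = 33

33


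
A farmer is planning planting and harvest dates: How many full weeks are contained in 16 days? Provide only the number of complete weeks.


Total days: 16
Days per week: 7
Division: 16 / 7 = 2 remainder 2
Complete weeks: 2
Remaining days: 2

2


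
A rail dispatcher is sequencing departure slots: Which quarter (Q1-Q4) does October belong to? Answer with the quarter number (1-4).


Month: October (month 10)
Q1: January-March (months 1-3)
Q2: April-June (months 4-6)
Q3: July-September (months 7-9)
Q4: October-December (months 10-12)
Month 10 falls in Q4

4


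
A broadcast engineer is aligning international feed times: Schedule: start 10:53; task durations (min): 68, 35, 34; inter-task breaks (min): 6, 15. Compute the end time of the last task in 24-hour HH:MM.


Start: 10:53 = 653 min from midnight
  after task 1 (68 min): 12:01
  after break (6 min): 12:07
  after task 2 (35 min): 12:42
  after break (15 min): 12:57
  after task 3 (34 min): 13:31
Total elapsed: 158 minutes
End time: 13:31

13:31


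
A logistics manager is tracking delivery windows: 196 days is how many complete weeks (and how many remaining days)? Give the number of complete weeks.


Total days: 196
Days per week: 7
Division: 196 / 7 = 28 remainder 0
Complete weeks: 28
Remaining days: 0

28


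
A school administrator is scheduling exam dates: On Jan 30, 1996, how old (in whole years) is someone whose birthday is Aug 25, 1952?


Birth: 1952-08-25
Reference: 1996-01-30
Year difference: 1996 - 1952 = 44
Has birthday (08-25) occurred by 01-30? No
Birthday not yet reached this year -> subtract 1
Age in full years: 43

43


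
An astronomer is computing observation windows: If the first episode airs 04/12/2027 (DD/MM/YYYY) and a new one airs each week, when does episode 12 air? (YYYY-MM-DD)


First occurrence: 2027-12-04 (occurrence 1)
Each occurrence is 7 days after the previous.
Occurrence 12 is 11 weeks after the first.
11 weeks = 77 days
2027-12-04 + 77 days = 2028-02-19

2028-02-19


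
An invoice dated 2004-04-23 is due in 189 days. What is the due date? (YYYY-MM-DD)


Start: 2004-04-23
Adding 189 days
Days remaining in April: 7
After April: 182 days still to add
May 2004: 31 days, 151 remaining
June 2004: 30 days, 121 remaining
July 2004: 31 days, 90 remaining
August 2004: 31 days, 59 remaining
Result: 2004-10-29

2004-10-29


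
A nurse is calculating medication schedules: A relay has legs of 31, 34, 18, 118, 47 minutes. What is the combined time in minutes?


Durations: 31, 34, 18, 118, 47
Running sum: 31
+ 34 = 65
+ 18 = 83
+ 118 = 201
+ 47 = 248
Total duration: 248 minutes
That is 4 hours and 8 minutes

248


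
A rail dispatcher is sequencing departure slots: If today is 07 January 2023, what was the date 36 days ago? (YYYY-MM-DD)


Start: 2023-01-07
Subtracting 36 days
Days already passed in January: 7
After going back through January: 29 more days to subtract
December 2022 has 31 days, need 29
Result: 2022-12-02

2022-12-02


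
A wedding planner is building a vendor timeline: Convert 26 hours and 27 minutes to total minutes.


Hours: 26
Minutes: 27
Convert hours to minutes: 26 x 60 = 1560
Add remaining minutes: 1560 + 27 = 1587

1587


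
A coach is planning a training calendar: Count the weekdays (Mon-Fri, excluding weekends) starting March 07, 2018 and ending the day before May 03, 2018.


Start: 2018-03-07 (Wednesday)
End (exclusive): 2018-05-03 (Thursday)
Total calendar days: 57
Full weeks: 57 // 7 = 8 -> 40 weekdays
Remaining 1 days starting on Wednesday:
  Wed(w) -> 1 weekdays
Total business days: 40 + 1 = 41

41


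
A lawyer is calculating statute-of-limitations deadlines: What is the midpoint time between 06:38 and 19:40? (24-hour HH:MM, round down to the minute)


Start time: 06:38 = 398 minutes from midnight
End time: 19:40 = 1180 minutes from midnight
Sum: 398 + 1180 = 1578
Midpoint: 1578 / 2 = 789 minutes
Convert: 789 / 60 = 13 hours, 9 minutes
Result: 13:09

13:09


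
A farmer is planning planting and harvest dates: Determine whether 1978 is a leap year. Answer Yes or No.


Year: 1978
Divisible by 4? 1978 / 4 = 494.5 -> No
Not divisible by 4, so NOT a leap year

No


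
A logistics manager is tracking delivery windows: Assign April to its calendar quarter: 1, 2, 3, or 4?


Month: April (month 4)
Q1: January-March (months 1-3)
Q2: April-June (months 4-6)
Q3: July-September (months 7-9)
Q4: October-December (months 10-12)
Month 4 falls in Q2

2


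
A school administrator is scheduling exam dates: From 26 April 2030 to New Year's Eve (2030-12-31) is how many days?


Start: April 26, 2030
End: December 31, 2030
Days left in April: 4
May: 31
June: 30
July: 31
August: 31
... plus remaining months
Sum of remaining months: 245
Total: 4 + 245 = 249

249


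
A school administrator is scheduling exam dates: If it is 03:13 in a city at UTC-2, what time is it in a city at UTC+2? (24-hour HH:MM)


Local time: 03:13 at UTC-2 (offset -2h)
Target zone: UTC+2 (offset 2h)
Difference: 2 - (-2) = 4 hours
Calculation: 3 + (4) = 7
Result: 07:13

07:13


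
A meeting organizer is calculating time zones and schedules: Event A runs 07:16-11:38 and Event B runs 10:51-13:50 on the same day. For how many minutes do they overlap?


Interval A: [436, 698] minutes from midnight
Interval B: [651, 830] minutes from midnight
Overlap start = max(436, 651) = 651
Overlap end = min(698, 830) = 698
Overlap = 698 - 651 = 47 minutes

47


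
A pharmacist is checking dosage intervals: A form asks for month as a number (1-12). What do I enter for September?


Calendar month order:
8. August
9. September <--
10. October
September is month number 9

9


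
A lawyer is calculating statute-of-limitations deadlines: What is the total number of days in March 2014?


Month: March
Year: 2014
March is a 31-day month
Total: 31 days

31


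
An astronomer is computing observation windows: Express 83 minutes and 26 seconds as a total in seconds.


Minutes: 83
Seconds: 26
Convert minutes to seconds: 83 x 60 = 4980
Add remaining seconds: 4980 + 26 = 5006

5006


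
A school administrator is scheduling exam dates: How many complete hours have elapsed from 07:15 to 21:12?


Start: 07:15
End: 21:12
Hour difference: 21 - 7 = 14 hours
Minute difference: 12 - 15 = -3 minutes
Total minutes: 837
Complete hours: 837 / 60 = 13 (remainder 57)

13


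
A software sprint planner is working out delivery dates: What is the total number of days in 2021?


Year: 2021
Check leap year rules:
Divisible by 4? No
2021 is not a leap year
Days: 365

365


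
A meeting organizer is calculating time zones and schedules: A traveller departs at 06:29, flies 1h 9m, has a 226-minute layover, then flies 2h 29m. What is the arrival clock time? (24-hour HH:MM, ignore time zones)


Depart: 06:29
Leg 1: +69 min -> 07:38
Layover: +226 min -> 11:24
Leg 2: +149 min -> 13:53
Total travel: 444 minutes = 7h 24m
Arrival: 13:53

13:53


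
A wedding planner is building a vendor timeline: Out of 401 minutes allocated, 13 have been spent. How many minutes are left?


Total budget: 401 minutes
Time used: 13 minutes
Remaining: 401 - 13 = 388 minutes
Percent used: 3.2%
Percent remaining: 96.8%

388


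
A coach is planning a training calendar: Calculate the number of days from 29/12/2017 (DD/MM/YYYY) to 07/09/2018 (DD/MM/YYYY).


Start date: 2017-12-29
End date: 2018-09-07
Dec 2017: +3 days
Jan 2018: +31 days
Feb 2018: +28 days
... (7 more months)
Total: 252 days

252


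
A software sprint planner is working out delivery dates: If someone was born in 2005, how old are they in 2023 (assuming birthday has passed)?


Birth year: 2005
Current year: 2023
Age = current year - birth year
Age = 2023 - 2005 = 18

18


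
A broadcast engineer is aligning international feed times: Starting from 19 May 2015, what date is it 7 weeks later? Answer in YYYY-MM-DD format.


Start: 2015-05-19
Weeks to add: 7
Convert to days: 7 x 7 = 49 days
Add 49 days to 2015-05-19
Result: 2015-07-07

2015-07-07


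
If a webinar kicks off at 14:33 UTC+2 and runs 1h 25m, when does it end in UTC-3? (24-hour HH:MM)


Start: 14:33 in UTC+2
Step 1 - add duration:
  minutes: 33 + 25 = 58
  hours: 14 + 1 + 0 = 15
  end in UTC+2: 15:58
Step 2 - convert UTC+2 -> UTC-3:
  offset difference: -3 - (2) = -5 hours
  15 + (-5) = 10 -> mod 24 = 10
Result: 10:58 in UTC-3

10:58


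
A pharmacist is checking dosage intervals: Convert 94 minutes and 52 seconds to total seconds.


Minutes: 94
Extra seconds: 52
Seconds per minute: 60
Minutes to seconds: 94 x 60 = 5640
Total: 5640 + 52 = 5692

5692


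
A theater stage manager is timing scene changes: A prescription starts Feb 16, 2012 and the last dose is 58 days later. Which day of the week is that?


Start: 2012-02-16 (Thursday)
Step 1 - find target date: add 58 days
  2012-02-16 + 58 days = 2012-04-14
Step 2 - day of week:
  58 mod 7 = 2
  Thursday + 2 days -> Saturday
Result: Saturday (2012-04-14)

Saturday


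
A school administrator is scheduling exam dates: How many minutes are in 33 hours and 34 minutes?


Hours: 33
Extra minutes: 34
Minutes per hour: 60
Hours to minutes: 33 x 60 = 1980
Total: 1980 + 34 = 2014

2014


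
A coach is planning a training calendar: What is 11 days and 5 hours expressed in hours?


Days: 11
Extra hours: 5
Hours per day: 24
Days to hours: 11 x 24 = 264
Total: 264 + 5 = 269

269


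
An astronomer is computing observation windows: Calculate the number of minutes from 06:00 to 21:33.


Start time: 06:00 = 360 minutes from midnight
End time: 21:33 = 1293 minutes from midnight
Difference: 1293 - 360 = 933 minutes
That is 15 hours and 33 minutes

933


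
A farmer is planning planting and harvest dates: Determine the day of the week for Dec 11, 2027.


Date: 2027-12-11
January 1, 2027 is a Friday
Day of year: 345
Offset from Jan 1: 344 days
344 mod 7 = 1
Result: Saturday

Saturday


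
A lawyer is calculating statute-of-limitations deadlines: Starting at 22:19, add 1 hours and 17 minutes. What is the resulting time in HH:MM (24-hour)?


Start time: 22:19
Adding: 1 hours 17 minutes
Minutes: 19 + 17 = 36
Hours: 22 + 1 + 0 = 23
Result: 23:36

23:36


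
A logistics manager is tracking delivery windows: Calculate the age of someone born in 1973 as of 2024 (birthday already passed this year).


Birth year: 1973
Current year: 2024
Age = current year - birth year
Age = 2024 - 1973 = 51

51


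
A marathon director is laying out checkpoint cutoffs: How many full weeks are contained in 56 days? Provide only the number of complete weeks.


Total days: 56
Days per week: 7
Division: 56 / 7 = 8 remainder 0
Complete weeks: 8
Remaining days: 0

8


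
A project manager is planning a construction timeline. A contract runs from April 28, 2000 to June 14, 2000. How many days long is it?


Start date: 2000-04-28
End date: 2000-06-14
Apr 2000: +3 days
May 2000: +31 days
Jun 2000: +13 days
Total: 47 days

47


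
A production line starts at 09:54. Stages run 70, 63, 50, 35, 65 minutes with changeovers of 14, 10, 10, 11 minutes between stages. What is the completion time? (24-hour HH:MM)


Start: 09:54 = 594 min from midnight
  after task 1 (70 min): 11:04
  after break (14 min): 11:18
  after task 2 (63 min): 12:21
  after break (10 min): 12:31
  after task 3 (50 min): 13:21
  after break (10 min): 13:31
  after task 4 (35 min): 14:06
  after break (11 min): 14:17
  after task 5 (65 min): 15:22
Total elapsed: 328 minutes
End time: 15:22

15:22


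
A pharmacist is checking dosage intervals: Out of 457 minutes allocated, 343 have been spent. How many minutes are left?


Total budget: 457 minutes
Time used: 343 minutes
Remaining: 457 - 343 = 114 minutes
Percent used: 75.1%
Percent remaining: 24.9%

114


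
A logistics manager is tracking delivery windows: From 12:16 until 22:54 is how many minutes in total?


Start time: 12:16 = 736 minutes from midnight
End time: 22:54 = 1374 minutes from midnight
Difference: 1374 - 736 = 638 minutes
That is 10 hours and 38 minutes

638


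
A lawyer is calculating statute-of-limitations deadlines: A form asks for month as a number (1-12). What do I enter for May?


Calendar month order:
4. April
5. May <--
6. June
May is month number 5

5


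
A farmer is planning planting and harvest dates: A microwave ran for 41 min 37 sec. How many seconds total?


Minutes: 41
Extra seconds: 37
Seconds per minute: 60
Minutes to seconds: 41 x 60 = 2460
Total: 2460 + 37 = 2497

2497


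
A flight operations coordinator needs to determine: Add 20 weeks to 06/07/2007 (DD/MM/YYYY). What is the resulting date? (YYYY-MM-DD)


Start: 2007-07-06
Weeks to add: 20
Convert to days: 20 x 7 = 140 days
Add 140 days to 2007-07-06
Result: 2007-11-23

2007-11-23


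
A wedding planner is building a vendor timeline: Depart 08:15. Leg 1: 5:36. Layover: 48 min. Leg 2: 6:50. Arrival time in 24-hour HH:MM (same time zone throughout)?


Depart: 08:15
Leg 1: +336 min -> 13:51
Layover: +48 min -> 14:39
Leg 2: +410 min -> 21:29
Total travel: 794 minutes = 13h 14m
Arrival: 21:29

21:29


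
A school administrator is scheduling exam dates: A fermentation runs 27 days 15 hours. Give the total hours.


Days: 27
Extra hours: 15
Hours per day: 24
Days to hours: 27 x 24 = 648
Total: 648 + 15 = 663

663


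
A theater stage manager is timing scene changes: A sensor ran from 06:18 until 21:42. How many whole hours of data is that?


Start: 06:18
End: 21:42
Hour difference: 21 - 6 = 15 hours
Minute difference: 42 - 18 = 24 minutes
Total minutes: 924
Complete hours: 924 / 60 = 15 (remainder 24)

15


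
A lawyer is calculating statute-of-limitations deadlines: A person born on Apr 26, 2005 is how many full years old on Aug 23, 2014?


Birth: 2005-04-26
Reference: 2014-08-23
Year difference: 2014 - 2005 = 9
Has birthday (04-26) occurred by 08-23? Yes
Age in full years: 9

9


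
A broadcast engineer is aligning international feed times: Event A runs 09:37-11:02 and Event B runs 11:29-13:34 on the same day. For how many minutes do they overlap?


Interval A: [577, 662] minutes from midnight
Interval B: [689, 814] minutes from midnight
Overlap start = max(577, 689) = 689
Overlap end = min(662, 814) = 662
End <= start, so the intervals do not overlap: 0 minutes

0


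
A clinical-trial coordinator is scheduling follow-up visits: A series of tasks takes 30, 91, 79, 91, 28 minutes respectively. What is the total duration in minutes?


Durations: 30, 91, 79, 91, 28
Running sum: 30
+ 91 = 121
+ 79 = 200
+ 91 = 291
+ 28 = 319
Total duration: 319 minutes
That is 5 hours and 19 minutes

319


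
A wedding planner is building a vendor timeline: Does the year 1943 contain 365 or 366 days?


Year: 1943
Check leap year rules:
Divisible by 4? No
1943 is not a leap year
Days: 365

365


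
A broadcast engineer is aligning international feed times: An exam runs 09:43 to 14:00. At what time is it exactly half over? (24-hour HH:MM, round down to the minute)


Start time: 09:43 = 583 minutes from midnight
End time: 14:00 = 840 minutes from midnight
Sum: 583 + 840 = 1423
Midpoint: 1423 / 2 = 711 minutes
Convert: 711 / 60 = 11 hours, 51 minutes
Result: 11:51

11:51


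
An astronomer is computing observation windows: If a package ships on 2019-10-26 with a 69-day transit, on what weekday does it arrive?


Start: 2019-10-26 (Saturday)
Step 1 - find target date: add 69 days
  2019-10-26 + 69 days = 2020-01-03
Step 2 - day of week:
  69 mod 7 = 6
  Saturday + 6 days -> Friday
Result: Friday (2020-01-03)

Friday


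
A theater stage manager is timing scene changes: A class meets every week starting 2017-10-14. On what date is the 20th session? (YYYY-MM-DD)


First occurrence: 2017-10-14 (occurrence 1)
Each occurrence is 7 days after the previous.
Occurrence 20 is 19 weeks after the first.
19 weeks = 133 days
2017-10-14 + 133 days = 2018-02-24

2018-02-24


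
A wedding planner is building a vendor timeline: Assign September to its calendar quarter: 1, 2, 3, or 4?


Month: September (month 9)
Q1: January-March (months 1-3)
Q2: April-June (months 4-6)
Q3: July-September (months 7-9)
Q4: October-December (months 10-12)
Month 9 falls in Q3

3


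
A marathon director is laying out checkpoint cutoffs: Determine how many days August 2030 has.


Month: August
Year: 2030
August is a 31-day month
Total: 31 days

31


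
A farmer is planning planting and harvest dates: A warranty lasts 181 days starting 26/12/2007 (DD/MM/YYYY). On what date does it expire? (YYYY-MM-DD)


Start: 2007-12-26
Adding 181 days
Days remaining in December: 5
After December: 176 days still to add
January 2008: 31 days, 145 remaining
February 2008: 29 days, 116 remaining
March 2008: 31 days, 85 remaining
April 2008: 30 days, 55 remaining
Result: 2008-06-24

2008-06-24


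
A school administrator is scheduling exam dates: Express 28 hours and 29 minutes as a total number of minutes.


Hours: 28
Extra minutes: 29
Minutes per hour: 60
Hours to minutes: 28 x 60 = 1680
Total: 1680 + 29 = 1709

1709


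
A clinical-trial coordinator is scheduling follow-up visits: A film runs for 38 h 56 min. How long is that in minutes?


Hours: 38
Minutes: 56
Convert hours to minutes: 38 x 60 = 2280
Add remaining minutes: 2280 + 56 = 2336

2336


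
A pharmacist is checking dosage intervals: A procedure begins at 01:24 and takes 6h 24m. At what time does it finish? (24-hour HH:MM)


Start time: 01:24
Adding: 6 hours 24 minutes
Minutes: 24 + 24 = 48
Hours: 1 + 6 + 0 = 7
Result: 07:48

07:48


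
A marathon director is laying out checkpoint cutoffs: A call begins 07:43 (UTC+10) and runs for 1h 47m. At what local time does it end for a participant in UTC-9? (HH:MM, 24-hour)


Start: 07:43 in UTC+10
Step 1 - add duration:
  minutes: 43 + 47 = 90 (carry 1h)
  hours: 7 + 1 + 1 = 9
  end in UTC+10: 09:30
Step 2 - convert UTC+10 -> UTC-9:
  offset difference: -9 - (10) = -19 hours
  9 + (-19) = -10 -> mod 24 = 14
Result: 14:30 in UTC-9

14:30


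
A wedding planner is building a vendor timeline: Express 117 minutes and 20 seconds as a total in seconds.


Minutes: 117
Seconds: 20
Convert minutes to seconds: 117 x 60 = 7020
Add remaining seconds: 7020 + 20 = 7040

7040


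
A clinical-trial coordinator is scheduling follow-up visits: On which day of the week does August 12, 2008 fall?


Date: 2008-08-12
January 1, 2008 is a Tuesday
Day of year: 225
Offset from Jan 1: 224 days
224 mod 7 = 0
Result: Tuesday

Tuesday


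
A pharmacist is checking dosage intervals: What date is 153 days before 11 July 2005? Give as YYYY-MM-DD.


Start: 2005-07-11
Subtracting 153 days
Days already passed in July: 11
After going back through July: 142 more days to subtract
June 2005: 30 days, 112 remaining
May 2005: 31 days, 81 remaining
April 2005: 30 days, 51 remaining
March 2005: 31 days, 20 remaining
Result: 2005-02-08

2005-02-08


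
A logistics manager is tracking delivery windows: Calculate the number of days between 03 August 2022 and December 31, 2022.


Start: August 03, 2022
End: December 31, 2022
Days left in August: 28
September: 30
October: 31
November: 30
December: 31
Sum of remaining months: 122
Total: 28 + 122 = 150

150


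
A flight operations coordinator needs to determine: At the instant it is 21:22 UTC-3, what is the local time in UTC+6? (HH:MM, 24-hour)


Local time: 21:22 at UTC-3 (offset -3h)
Target zone: UTC+6 (offset 6h)
Difference: 6 - (-3) = 9 hours
Calculation: 21 + (9) = 30
Wraparound: (30) mod 24 = 6
Result: 06:22

06:22


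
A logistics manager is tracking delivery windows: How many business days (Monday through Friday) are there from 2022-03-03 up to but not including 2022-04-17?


Start: 2022-03-03 (Thursday)
End (exclusive): 2022-04-17 (Sunday)
Total calendar days: 45
Full weeks: 45 // 7 = 6 -> 30 weekdays
Remaining 3 days starting on Thursday:
  Thu(w), Fri(w), Sat(-) -> 2 weekdays
Total business days: 30 + 2 = 32

32


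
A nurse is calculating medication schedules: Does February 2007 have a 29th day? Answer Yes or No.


Year: 2007
Divisible by 4? 2007 / 4 = 501.75 -> No
Not divisible by 4, so NOT a leap year

No


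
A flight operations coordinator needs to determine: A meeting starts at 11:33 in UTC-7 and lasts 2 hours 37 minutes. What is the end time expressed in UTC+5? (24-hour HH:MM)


Start: 11:33 in UTC-7
Step 1 - add duration:
  minutes: 33 + 37 = 70 (carry 1h)
  hours: 11 + 2 + 1 = 14
  end in UTC-7: 14:10
Step 2 - convert UTC-7 -> UTC+5:
  offset difference: 5 - (-7) = 12 hours
  14 + (12) = 26 -> mod 24 = 2
Result: 02:10 in UTC+5

02:10


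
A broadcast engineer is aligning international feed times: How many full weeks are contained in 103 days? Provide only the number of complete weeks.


Total days: 103
Days per week: 7
Division: 103 / 7 = 14 remainder 5
Complete weeks: 14
Remaining days: 5

14


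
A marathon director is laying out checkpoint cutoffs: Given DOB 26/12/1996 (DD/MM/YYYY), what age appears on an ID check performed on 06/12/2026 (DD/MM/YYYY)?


Birth: 1996-12-26
Reference: 2026-12-06
Year difference: 2026 - 1996 = 30
Has birthday (12-26) occurred by 12-06? No
Birthday not yet reached this year -> subtract 1
Age in full years: 29

29


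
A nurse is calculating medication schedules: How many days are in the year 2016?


Year: 2016
Check leap year rules:
Divisible by 4? Yes
Divisible by 100? No
2016 is a leap year
Days: 366

366


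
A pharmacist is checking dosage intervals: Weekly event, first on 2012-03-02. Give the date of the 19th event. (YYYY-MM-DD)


First occurrence: 2012-03-02 (occurrence 1)
Each occurrence is 7 days after the previous.
Occurrence 19 is 18 weeks after the first.
18 weeks = 126 days
2012-03-02 + 126 days = 2012-07-06

2012-07-06


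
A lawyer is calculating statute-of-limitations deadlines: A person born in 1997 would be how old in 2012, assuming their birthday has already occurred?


Birth year: 1997
Current year: 2012
Age = current year - birth year
Age = 2012 - 1997 = 15

15


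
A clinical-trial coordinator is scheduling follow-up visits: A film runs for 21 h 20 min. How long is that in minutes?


Hours: 21
Minutes: 20
Convert hours to minutes: 21 x 60 = 1260
Add remaining minutes: 1260 + 20 = 1280

1280


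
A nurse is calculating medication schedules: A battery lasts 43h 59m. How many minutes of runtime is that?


Hours: 43
Extra minutes: 59
Minutes per hour: 60
Hours to minutes: 43 x 60 = 2580
Total: 2580 + 59 = 2639

2639


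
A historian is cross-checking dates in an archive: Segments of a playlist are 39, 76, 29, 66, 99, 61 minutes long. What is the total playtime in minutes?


Durations: 39, 76, 29, 66, 99, 61
Running sum: 39
+ 76 = 115
+ 29 = 144
+ 66 = 210
+ 99 = 309
+ 61 = 370
Total duration: 370 minutes
That is 6 hours and 10 minutes

370


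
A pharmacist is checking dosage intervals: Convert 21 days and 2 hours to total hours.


Days: 21
Extra hours: 2
Hours per day: 24
Days to hours: 21 x 24 = 504
Total: 504 + 2 = 506

506


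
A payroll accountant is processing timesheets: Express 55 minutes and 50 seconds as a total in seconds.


Minutes: 55
Seconds: 50
Convert minutes to seconds: 55 x 60 = 3300
Add remaining seconds: 3300 + 50 = 3350

3350


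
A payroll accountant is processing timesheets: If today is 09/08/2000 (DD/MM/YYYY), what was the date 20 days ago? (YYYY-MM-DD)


Start: 2000-08-09
Subtracting 20 days
Days already passed in August: 9
After going back through August: 11 more days to subtract
July 2000 has 31 days, need 11
Result: 2000-07-20

2000-07-20


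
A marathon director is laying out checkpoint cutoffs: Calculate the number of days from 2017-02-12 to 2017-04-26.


Start date: 2017-02-12
End date: 2017-04-26
Feb 2017: +17 days
Mar 2017: +31 days
Apr 2017: +25 days
Total: 73 days

73


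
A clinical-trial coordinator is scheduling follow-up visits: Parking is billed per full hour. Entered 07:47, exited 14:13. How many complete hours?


Start: 07:47
End: 14:13
Hour difference: 14 - 7 = 7 hours
Minute difference: 13 - 47 = -34 minutes
Total minutes: 386
Complete hours: 386 / 60 = 6 (remainder 26)

6


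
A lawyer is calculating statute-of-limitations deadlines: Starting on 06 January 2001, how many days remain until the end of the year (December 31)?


Start: January 06, 2001
End: December 31, 2001
Days left in January: 25
February: 28
March: 31
April: 30
May: 31
... plus remaining months
Sum of remaining months: 334
Total: 25 + 334 = 359

359


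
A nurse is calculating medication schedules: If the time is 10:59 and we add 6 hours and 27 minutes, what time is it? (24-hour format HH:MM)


Start time: 10:59
Adding: 6 hours 27 minutes
Minutes: 59 + 27 = 86
Minute overflow: 86 >= 60, so carry 1 hour, minutes = 26
Hours: 10 + 6 + 1 = 17
Result: 17:26

17:26


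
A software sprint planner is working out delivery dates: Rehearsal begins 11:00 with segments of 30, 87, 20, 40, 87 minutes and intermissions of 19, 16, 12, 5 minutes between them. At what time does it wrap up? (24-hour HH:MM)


Start: 11:00 = 660 min from midnight
  after task 1 (30 min): 11:30
  after break (19 min): 11:49
  after task 2 (87 min): 13:16
  after break (16 min): 13:32
  after task 3 (20 min): 13:52
  after break (12 min): 14:04
  after task 4 (40 min): 14:44
  after break (5 min): 14:49
  after task 5 (87 min): 16:16
Total elapsed: 316 minutes
End time: 16:16

16:16


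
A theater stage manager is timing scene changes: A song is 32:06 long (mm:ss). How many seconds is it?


Minutes: 32
Extra seconds: 6
Seconds per minute: 60
Minutes to seconds: 32 x 60 = 1920
Total: 1920 + 6 = 1926

1926


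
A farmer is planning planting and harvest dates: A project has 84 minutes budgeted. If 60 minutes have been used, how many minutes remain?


Total budget: 84 minutes
Time used: 60 minutes
Remaining: 84 - 60 = 24 minutes
Percent used: 71.4%
Percent remaining: 28.6%

24


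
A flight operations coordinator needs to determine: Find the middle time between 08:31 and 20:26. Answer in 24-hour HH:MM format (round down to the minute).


Start time: 08:31 = 511 minutes from midnight
End time: 20:26 = 1226 minutes from midnight
Sum: 511 + 1226 = 1737
Midpoint: 1737 / 2 = 868 minutes
Convert: 868 / 60 = 14 hours, 28 minutes
Result: 14:28

14:28


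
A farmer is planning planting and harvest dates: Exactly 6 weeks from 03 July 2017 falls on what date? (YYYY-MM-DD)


Start: 2017-07-03
Weeks to add: 6
Convert to days: 6 x 7 = 42 days
Add 42 days to 2017-07-03
Result: 2017-08-14

2017-08-14


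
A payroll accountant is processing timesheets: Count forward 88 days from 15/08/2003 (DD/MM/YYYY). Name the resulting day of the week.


Start: 2003-08-15 (Friday)
Step 1 - find target date: add 88 days
  2003-08-15 + 88 days = 2003-11-11
Step 2 - day of week:
  88 mod 7 = 4
  Friday + 4 days -> Tuesday
Result: Tuesday (2003-11-11)

Tuesday


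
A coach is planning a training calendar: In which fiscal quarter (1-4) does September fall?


Month: September (month 9)
Q1: January-March (months 1-3)
Q2: April-June (months 4-6)
Q3: July-September (months 7-9)
Q4: October-December (months 10-12)
Month 9 falls in Q3

3


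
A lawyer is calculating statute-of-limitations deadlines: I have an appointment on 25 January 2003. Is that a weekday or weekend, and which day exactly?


Date: 2003-01-25
January 1, 2003 is a Wednesday
Day of year: 25
Offset from Jan 1: 24 days
24 mod 7 = 3
Result: Saturday

Saturday


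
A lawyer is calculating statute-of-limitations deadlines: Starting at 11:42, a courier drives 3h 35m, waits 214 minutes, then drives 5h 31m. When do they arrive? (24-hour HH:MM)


Depart: 11:42
Leg 1: +215 min -> 15:17
Layover: +214 min -> 18:51
Leg 2: +331 min -> 00:22
Total travel: 760 minutes = 12h 40m
Arrival: 00:22

00:22


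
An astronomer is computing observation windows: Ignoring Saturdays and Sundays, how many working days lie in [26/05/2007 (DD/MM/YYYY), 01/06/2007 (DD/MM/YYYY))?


Start: 2007-05-26 (Saturday)
End (exclusive): 2007-06-01 (Friday)
Total calendar days: 6
Full weeks: 6 // 7 = 0 -> 0 weekdays
Remaining 6 days starting on Saturday:
  Sat(-), Sun(-), Mon(w), Tue(w), Wed(w), Thu(w) -> 4 weekdays
Total business days: 0 + 4 = 4

4


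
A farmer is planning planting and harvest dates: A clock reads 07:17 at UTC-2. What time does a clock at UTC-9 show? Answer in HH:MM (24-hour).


Local time: 07:17 at UTC-2 (offset -2h)
Target zone: UTC-9 (offset -9h)
Difference: -9 - (-2) = -7 hours
Calculation: 7 + (-7) = 0
Result: 00:17

00:17


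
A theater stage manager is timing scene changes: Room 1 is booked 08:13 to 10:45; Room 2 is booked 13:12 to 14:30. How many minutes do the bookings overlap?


Interval A: [493, 645] minutes from midnight
Interval B: [792, 870] minutes from midnight
Overlap start = max(493, 792) = 792
Overlap end = min(645, 870) = 645
End <= start, so the intervals do not overlap: 0 minutes

0


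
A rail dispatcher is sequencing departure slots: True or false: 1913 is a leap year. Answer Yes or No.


Year: 1913
Divisible by 4? 1913 / 4 = 478.25 -> No
Not divisible by 4, so NOT a leap year

No


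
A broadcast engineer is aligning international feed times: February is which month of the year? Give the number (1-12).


Calendar month order:
1. January
2. February <--
3. March
February is month number 2

2


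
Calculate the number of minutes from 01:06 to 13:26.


Start time: 01:06 = 66 minutes from midnight
End time: 13:26 = 806 minutes from midnight
Difference: 806 - 66 = 740 minutes
That is 12 hours and 20 minutes

740


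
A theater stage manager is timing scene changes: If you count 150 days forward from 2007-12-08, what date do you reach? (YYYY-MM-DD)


Start: 2007-12-08
Adding 150 days
Days remaining in December: 23
After December: 127 days still to add
January 2008: 31 days, 96 remaining
February 2008: 29 days, 67 remaining
March 2008: 31 days, 36 remaining
April 2008: 30 days, 6 remaining
Result: 2008-05-06

2008-05-06


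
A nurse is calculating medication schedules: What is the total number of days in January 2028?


Month: January
Year: 2028
January is a 31-day month
Total: 31 days

31


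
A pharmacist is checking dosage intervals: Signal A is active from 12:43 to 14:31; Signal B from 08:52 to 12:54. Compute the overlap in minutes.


Interval A: [763, 871] minutes from midnight
Interval B: [532, 774] minutes from midnight
Overlap start = max(763, 532) = 763
Overlap end = min(871, 774) = 774
Overlap = 774 - 763 = 11 minutes

11


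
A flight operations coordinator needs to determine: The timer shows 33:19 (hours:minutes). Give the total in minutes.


Hours: 33
Minutes: 19
Convert hours to minutes: 33 x 60 = 1980
Add remaining minutes: 1980 + 19 = 1999

1999


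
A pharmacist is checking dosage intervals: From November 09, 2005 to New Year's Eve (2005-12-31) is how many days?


Start: November 09, 2005
End: December 31, 2005
Days left in November: 21
December: 31
Sum of remaining months: 31
Total: 21 + 31 = 52

52


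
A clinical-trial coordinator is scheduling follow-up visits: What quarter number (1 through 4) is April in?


Month: April (month 4)
Q1: January-March (months 1-3)
Q2: April-June (months 4-6)
Q3: July-September (months 7-9)
Q4: October-December (months 10-12)
Month 4 falls in Q2

2
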